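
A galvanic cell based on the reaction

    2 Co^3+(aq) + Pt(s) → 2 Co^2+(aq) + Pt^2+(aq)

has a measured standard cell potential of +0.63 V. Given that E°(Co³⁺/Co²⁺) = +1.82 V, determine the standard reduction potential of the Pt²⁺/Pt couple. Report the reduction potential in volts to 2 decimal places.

In the reaction as written the Co³⁺/Co²⁺ couple is reduced (cathode) and Pt²⁺/Pt is oxidized (anode), so E°cell = E°(Co³⁺/Co²⁺) − E°(Pt²⁺/Pt).
E°(Pt²⁺/Pt) = E°(cathode) − E°cell = +1.82 − (+0.63) = +1.19 V.

+1.19 V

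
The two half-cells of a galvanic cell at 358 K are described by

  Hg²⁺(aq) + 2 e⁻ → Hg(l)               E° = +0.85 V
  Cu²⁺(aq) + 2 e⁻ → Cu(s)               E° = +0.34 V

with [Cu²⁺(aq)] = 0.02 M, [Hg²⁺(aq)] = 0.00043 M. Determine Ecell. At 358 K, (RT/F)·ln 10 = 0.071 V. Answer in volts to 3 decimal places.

Hg²⁺/Hg is reduced (cathode, E° = +0.85 V) and Cu²⁺/Cu is oxidized (anode).
The standard potential is +0.85 − (+0.34) = +0.51 V and the balanced reaction transfers n = 2 electrons.
For the overall reaction Hg²⁺(aq) + Cu(s) → Hg(l) + Cu²⁺(aq), Q = [Cu²⁺(aq)] / [Hg²⁺(aq)] = 46.5, giving log Q = 1.668.
By the Nernst equation, E = +0.51 − (0.071/2)·(1.668) = +0.451 V.

+0.451 V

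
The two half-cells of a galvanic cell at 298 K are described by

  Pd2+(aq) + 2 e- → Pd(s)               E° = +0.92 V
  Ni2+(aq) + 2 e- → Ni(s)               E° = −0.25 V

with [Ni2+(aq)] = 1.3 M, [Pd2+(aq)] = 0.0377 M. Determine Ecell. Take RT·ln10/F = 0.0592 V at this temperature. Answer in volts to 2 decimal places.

Pd²⁺/Pd is reduced (cathode, E° = +0.92 V) and Ni²⁺/Ni is oxidized (anode).
The standard potential is +0.92 − (−0.25) = +1.17 V and the balanced reaction transfers n = 2 electrons.
Balancing gives Pd2+(aq) + Ni(s) → Pd(s) + Ni2+(aq); hence Q = [Ni2+(aq)] / [Pd2+(aq)] = 34.5 (log Q = 1.538).
E = E° − (0.0592/n)·log Q = +1.17 − (0.0592/2)(1.538) = +1.12 V.

+1.12 V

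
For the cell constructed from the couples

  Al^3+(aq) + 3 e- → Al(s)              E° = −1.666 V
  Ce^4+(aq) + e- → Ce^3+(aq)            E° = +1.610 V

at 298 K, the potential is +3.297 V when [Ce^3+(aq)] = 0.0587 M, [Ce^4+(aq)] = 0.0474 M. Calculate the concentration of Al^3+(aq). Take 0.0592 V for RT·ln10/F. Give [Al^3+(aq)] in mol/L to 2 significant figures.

0.045 M

With Ce⁴⁺/Ce³⁺ at the cathode and Al³⁺/Al at the anode, E°cell = +1.610 − (−1.666) = +3.276 V (n = 3).
Rearranging E = E° − (0.0592/n)·log Q gives log Q = 3(+3.276 − (+3.297))/0.0592 = −1.064.
For 3 Ce^4+(aq) + Al(s) → 3 Ce^3+(aq) + Al^3+(aq), the reaction quotient is Q = ([Ce^3+(aq)]^3·[Al^3+(aq)]) / [Ce^4+(aq)]^3.
Isolating [Al^3+(aq)] in Q = 10^{−1.064} yields log [Al^3+(aq)] = −1.343, i.e. 0.045 M.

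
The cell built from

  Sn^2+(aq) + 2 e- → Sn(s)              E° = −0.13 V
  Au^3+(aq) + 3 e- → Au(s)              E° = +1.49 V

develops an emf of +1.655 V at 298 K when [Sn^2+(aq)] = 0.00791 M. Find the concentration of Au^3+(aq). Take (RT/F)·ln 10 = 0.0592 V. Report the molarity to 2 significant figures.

0.042 M

With Au³⁺/Au at the cathode and Sn²⁺/Sn at the anode, E°cell = +1.49 − (−0.13) = +1.62 V (n = 6).
Rearranging E = E° − (0.0592/n)·log Q gives log Q = 6(+1.62 − (+1.655))/0.0592 = −3.547.
Balancing electrons gives 2 Au^3+(aq) + 3 Sn(s) → 2 Au(s) + 3 Sn^2+(aq); thus Q = [Sn^2+(aq)]^3 / [Au^3+(aq)]^2.
Substituting the known concentrations and solving, log [Au^3+(aq)] = −1.379 and [Au^3+(aq)] = 0.042 M.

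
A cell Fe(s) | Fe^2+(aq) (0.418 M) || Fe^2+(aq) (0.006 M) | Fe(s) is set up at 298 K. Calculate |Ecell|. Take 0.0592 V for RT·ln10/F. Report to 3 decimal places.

For a concentration cell E°cell = 0, since both electrodes use the same couple.
The compartment with the higher Fe^2+(aq) concentration (0.418 M) acts as the cathode; ions are reduced there and produced at the dilute (0.006 M) anode.
With n = 2, Ecell = −(0.0592/2)·log([dilute]/[conc]) = −(0.0592/2)·log(0.006/0.418) = +0.055 V.

0.055 V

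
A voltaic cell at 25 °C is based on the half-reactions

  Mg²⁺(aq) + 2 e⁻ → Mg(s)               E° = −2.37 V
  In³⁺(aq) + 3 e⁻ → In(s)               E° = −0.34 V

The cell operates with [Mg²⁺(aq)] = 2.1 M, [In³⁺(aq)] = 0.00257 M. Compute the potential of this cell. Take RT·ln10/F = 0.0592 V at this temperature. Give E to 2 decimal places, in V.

Since E°(In³⁺/In) > E°(Mg²⁺/Mg), In³⁺/In serves as the cathode.
E°cell = −0.34 − (−2.37) = +2.03 V, with n = 6 electrons transferred.
Balancing gives 2 In³⁺(aq) + 3 Mg(s) → 2 In(s) + 3 Mg²⁺(aq); hence Q = [Mg²⁺(aq)]^3 / [In³⁺(aq)]^2 = 1.4×10^6 (log Q = 6.147).
E = E° − (0.0592/n)·log Q = +2.03 − (0.0592/6)(6.147) = +1.97 V.

+1.97 V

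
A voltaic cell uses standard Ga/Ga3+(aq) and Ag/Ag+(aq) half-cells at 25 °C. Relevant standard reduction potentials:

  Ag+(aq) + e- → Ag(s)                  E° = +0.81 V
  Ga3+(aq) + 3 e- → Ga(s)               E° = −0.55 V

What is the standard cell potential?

The Ag⁺/Ag couple has the higher E°, so Ag ion is reduced (cathode) and Ga is oxidized (anode).
E°cell = E°(cathode) − E°(anode) = +0.81 − (−0.55) = +1.36 V.

+1.36 V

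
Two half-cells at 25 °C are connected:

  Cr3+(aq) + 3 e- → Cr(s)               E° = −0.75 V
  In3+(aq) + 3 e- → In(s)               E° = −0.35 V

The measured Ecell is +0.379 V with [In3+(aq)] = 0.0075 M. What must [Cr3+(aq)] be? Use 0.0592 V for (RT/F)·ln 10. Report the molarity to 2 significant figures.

0.087 M

In³⁺/In is the cathode (higher E°); E°cell = −0.35 − (−0.75) = +0.40 V with n = 3.
Since E = E° − (0.0592/n)·log Q, log Q = n(E° − E)/0.0592 = 1.064.
Balancing electrons gives In3+(aq) + Cr(s) → In(s) + Cr3+(aq); thus Q = [Cr3+(aq)] / [In3+(aq)].
Substituting the known concentrations and solving, log [Cr3+(aq)] = −1.061 and [Cr3+(aq)] = 0.087 M.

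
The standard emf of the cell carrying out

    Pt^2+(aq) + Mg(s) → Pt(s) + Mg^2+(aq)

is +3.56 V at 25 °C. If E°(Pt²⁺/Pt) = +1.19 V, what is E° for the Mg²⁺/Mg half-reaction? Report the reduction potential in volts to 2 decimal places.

−2.37 V

In the reaction as written the Pt²⁺/Pt couple is reduced (cathode) and Mg²⁺/Mg is oxidized (anode), so E°cell = E°(Pt²⁺/Pt) − E°(Mg²⁺/Mg).
E°(Mg²⁺/Mg) = E°(cathode) − E°cell = +1.19 − (+3.56) = −2.37 V.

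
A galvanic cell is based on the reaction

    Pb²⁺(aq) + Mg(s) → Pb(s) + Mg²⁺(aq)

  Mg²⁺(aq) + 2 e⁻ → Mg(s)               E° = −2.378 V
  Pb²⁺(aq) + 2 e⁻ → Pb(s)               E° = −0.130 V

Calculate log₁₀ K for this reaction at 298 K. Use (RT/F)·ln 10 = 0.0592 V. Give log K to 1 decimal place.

log K = 75.9

The Pb²⁺/Pb couple is reduced (cathode); E°cell = −0.130 − (−2.378) = +2.248 V with n = 2.
At equilibrium E = 0, so log K = nE°cell / 0.0592 = (2)(+2.248) / 0.0592 = 75.9.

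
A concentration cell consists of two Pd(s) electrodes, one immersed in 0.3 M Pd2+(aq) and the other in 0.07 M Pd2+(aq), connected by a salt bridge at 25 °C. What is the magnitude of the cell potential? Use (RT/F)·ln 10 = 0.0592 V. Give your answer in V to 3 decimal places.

For a concentration cell E°cell = 0, since both electrodes use the same couple.
The compartment with the higher Pd2+(aq) concentration (0.3 M) acts as the cathode; ions are reduced there and produced at the dilute (0.07 M) anode.
With n = 2, Ecell = −(0.0592/2)·log([dilute]/[conc]) = −(0.0592/2)·log(0.07/0.3) = +0.019 V.

0.019 V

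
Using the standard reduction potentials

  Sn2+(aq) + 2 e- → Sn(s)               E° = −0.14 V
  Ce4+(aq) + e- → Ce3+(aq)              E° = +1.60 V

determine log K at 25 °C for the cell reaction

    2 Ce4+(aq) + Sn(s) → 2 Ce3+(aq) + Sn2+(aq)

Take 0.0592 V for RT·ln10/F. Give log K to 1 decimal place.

log K = 58.8

The Ce⁴⁺/Ce³⁺ couple is reduced (cathode); E°cell = +1.60 − (−0.14) = +1.74 V with n = 2.
At equilibrium E = 0, so log K = nE°cell / 0.0592 = (2)(+1.74) / 0.0592 = 58.8.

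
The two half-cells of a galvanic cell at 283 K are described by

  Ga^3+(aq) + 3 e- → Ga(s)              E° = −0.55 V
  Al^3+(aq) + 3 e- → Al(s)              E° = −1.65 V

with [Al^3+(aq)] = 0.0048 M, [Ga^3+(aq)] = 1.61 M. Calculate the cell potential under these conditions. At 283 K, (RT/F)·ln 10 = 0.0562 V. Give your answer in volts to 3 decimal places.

+1.147 V

Ga³⁺/Ga is reduced (cathode, E° = −0.55 V) and Al³⁺/Al is oxidized (anode).
E°cell = E°cat − E°an = −0.55 − (−1.65) = +1.10 V; n = 3.
Balancing gives Ga^3+(aq) + Al(s) → Ga(s) + Al^3+(aq); hence Q = [Al^3+(aq)] / [Ga^3+(aq)] = 0.00298 (log Q = −2.526).
Applying E = E° − (RT ln10/nF)·log Q gives +1.10 − (0.0562/3)(−2.526) = +1.147 V.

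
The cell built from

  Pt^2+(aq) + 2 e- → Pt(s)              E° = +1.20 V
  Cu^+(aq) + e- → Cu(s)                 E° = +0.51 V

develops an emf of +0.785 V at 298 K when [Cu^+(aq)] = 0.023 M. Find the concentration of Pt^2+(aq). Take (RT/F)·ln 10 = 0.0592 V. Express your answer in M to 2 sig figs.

The Pt²⁺/Pt couple has the larger reduction potential, so it is the cathode: E°cell = +1.20 − (+0.51) = +0.69 V and n = 2.
Since E = E° − (0.0592/n)·log Q, log Q = n(E° − E)/0.0592 = −3.209.
The balanced reaction is Pt^2+(aq) + 2 Cu(s) → Pt(s) + 2 Cu^+(aq), so Q = [Cu^+(aq)]^2 / [Pt^2+(aq)].
Isolating [Pt^2+(aq)] in Q = 10^{−3.209} yields log [Pt^2+(aq)] = −0.068, i.e. 0.86 M.

0.86 M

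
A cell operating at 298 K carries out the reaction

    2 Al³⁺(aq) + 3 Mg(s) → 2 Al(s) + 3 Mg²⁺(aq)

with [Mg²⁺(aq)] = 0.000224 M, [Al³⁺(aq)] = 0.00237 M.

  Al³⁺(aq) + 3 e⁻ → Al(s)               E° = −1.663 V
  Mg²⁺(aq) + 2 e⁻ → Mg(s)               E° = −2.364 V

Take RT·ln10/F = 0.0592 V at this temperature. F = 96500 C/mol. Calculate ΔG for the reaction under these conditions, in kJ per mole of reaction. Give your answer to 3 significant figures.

E°cell = −1.663 − (−2.364) = +0.701 V; the balanced reaction transfers n = 6 electrons.
Here Q = [Mg²⁺(aq)]^3 / [Al³⁺(aq)]^2 = 2×10^−6 (log Q = −5.699), giving E = +0.701 − (0.0592/6)·(−5.699) = +0.7572 V.
Finally ΔG = −nFE = −(6)(96500 C/mol)(+0.7572 V) = −438 kJ/mol.

−438 kJ/mol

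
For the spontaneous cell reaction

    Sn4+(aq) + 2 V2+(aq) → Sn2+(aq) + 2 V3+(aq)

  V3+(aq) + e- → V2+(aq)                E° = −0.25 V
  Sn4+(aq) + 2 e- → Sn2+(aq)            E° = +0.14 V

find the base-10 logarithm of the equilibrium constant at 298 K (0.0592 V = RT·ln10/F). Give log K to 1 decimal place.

The Sn⁴⁺/Sn²⁺ couple is reduced (cathode); E°cell = +0.14 − (−0.25) = +0.39 V with n = 2.
At equilibrium E = 0, so log K = nE°cell / 0.0592 = (2)(+0.39) / 0.0592 = 13.2.

log K = 13.2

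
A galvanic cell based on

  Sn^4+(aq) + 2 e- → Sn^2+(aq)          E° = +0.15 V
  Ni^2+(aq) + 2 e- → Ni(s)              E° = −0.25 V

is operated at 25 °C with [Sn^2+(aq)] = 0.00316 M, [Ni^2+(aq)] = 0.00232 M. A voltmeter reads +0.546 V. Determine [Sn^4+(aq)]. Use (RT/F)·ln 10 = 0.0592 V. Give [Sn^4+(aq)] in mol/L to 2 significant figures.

0.63 M

Sn⁴⁺/Sn²⁺ is the cathode (higher E°); E°cell = +0.15 − (−0.25) = +0.40 V with n = 2.
Rearranging E = E° − (0.0592/n)·log Q gives log Q = 2(+0.40 − (+0.546))/0.0592 = −4.932.
For Sn^4+(aq) + Ni(s) → Sn^2+(aq) + Ni^2+(aq), the reaction quotient is Q = ([Sn^2+(aq)]·[Ni^2+(aq)]) / [Sn^4+(aq)].
Solving for the unknown gives log [Sn^4+(aq)] = −0.203, so [Sn^4+(aq)] ≈ 0.63 M.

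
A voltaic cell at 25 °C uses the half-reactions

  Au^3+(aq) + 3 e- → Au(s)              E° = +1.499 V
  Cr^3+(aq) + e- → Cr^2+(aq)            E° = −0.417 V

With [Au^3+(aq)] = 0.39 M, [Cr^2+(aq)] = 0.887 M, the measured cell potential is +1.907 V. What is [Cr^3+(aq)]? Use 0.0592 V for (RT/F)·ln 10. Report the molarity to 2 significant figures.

0.92 M

Au³⁺/Au is the cathode (higher E°); E°cell = +1.499 − (−0.417) = +1.916 V with n = 3.
From the Nernst equation, log Q = n(E° − E)/0.0592 = 3·(+1.916 − (+1.907))/0.0592 = 0.456.
For Au^3+(aq) + 3 Cr^2+(aq) → Au(s) + 3 Cr^3+(aq), the reaction quotient is Q = [Cr^3+(aq)]^3 / ([Au^3+(aq)]·[Cr^2+(aq)]^3).
Solving for the unknown gives log [Cr^3+(aq)] = −0.036, so [Cr^3+(aq)] ≈ 0.92 M.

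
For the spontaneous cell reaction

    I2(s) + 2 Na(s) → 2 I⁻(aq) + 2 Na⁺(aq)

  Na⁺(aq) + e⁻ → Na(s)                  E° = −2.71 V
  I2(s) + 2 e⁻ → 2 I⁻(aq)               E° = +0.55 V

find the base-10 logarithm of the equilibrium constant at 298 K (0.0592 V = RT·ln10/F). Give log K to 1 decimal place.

The I₂/I⁻ couple is reduced (cathode); E°cell = +0.55 − (−2.71) = +3.26 V with n = 2.
At equilibrium E = 0, so log K = nE°cell / 0.0592 = (2)(+3.26) / 0.0592 = 110.1.

log K = 110.1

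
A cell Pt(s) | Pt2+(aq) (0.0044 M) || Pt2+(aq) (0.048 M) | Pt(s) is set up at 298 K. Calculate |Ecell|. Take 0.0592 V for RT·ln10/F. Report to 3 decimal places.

For a concentration cell E°cell = 0, since both electrodes use the same couple.
The compartment with the higher Pt2+(aq) concentration (0.048 M) acts as the cathode; ions are reduced there and produced at the dilute (0.0044 M) anode.
With n = 2, Ecell = −(0.0592/2)·log([dilute]/[conc]) = −(0.0592/2)·log(0.0044/0.048) = +0.031 V.

0.031 V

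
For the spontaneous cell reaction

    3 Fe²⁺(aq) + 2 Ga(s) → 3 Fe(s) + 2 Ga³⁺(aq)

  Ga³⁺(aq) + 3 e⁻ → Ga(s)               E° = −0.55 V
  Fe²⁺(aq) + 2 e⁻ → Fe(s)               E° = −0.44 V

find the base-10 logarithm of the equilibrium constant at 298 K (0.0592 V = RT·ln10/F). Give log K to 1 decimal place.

The Fe²⁺/Fe couple is reduced (cathode); E°cell = −0.44 − (−0.55) = +0.11 V with n = 6.
At equilibrium E = 0, so log K = nE°cell / 0.0592 = (6)(+0.11) / 0.0592 = 11.1.

log K = 11.1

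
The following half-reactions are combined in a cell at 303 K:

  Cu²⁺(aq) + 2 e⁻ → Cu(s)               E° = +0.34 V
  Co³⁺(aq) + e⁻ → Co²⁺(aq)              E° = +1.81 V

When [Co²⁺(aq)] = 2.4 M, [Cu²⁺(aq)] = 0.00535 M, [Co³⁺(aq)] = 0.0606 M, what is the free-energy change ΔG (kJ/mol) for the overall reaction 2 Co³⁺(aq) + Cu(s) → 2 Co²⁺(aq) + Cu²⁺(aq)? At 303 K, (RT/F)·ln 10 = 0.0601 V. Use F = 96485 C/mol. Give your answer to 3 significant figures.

−278 kJ/mol

E°cell = +1.81 − (+0.34) = +1.47 V; the balanced reaction transfers n = 2 electrons.
Q = ([Co²⁺(aq)]^2·[Cu²⁺(aq)]) / [Co³⁺(aq)]^2 = 8.39, so log Q = 0.924 and E = +1.47 − (0.0601/2)(0.924) = +1.4422 V.
ΔG = −nFE = −(2)(96485)(+1.4422) J/mol = −278 kJ/mol.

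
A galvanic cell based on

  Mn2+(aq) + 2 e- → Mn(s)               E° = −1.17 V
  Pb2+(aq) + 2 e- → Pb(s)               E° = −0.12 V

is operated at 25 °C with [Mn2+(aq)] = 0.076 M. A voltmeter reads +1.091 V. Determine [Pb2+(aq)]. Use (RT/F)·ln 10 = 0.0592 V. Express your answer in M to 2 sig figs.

With Pb²⁺/Pb at the cathode and Mn²⁺/Mn at the anode, E°cell = −0.12 − (−1.17) = +1.05 V (n = 2).
Since E = E° − (0.0592/n)·log Q, log Q = n(E° − E)/0.0592 = −1.385.
Balancing electrons gives Pb2+(aq) + Mn(s) → Pb(s) + Mn2+(aq); thus Q = [Mn2+(aq)] / [Pb2+(aq)].
Isolating [Pb2+(aq)] in Q = 10^{−1.385} yields log [Pb2+(aq)] = 0.266, i.e. 1.8 M.

1.8 M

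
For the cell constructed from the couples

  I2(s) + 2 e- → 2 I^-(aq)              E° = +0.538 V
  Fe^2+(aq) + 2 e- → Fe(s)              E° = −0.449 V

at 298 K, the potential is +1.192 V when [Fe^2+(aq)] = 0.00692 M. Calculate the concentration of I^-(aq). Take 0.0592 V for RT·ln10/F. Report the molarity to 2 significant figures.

0.0041 M

With I₂/I⁻ at the cathode and Fe²⁺/Fe at the anode, E°cell = +0.538 − (−0.449) = +0.987 V (n = 2).
From the Nernst equation, log Q = n(E° − E)/0.0592 = 2·(+0.987 − (+1.192))/0.0592 = −6.926.
Balancing electrons gives I2(s) + Fe(s) → 2 I^-(aq) + Fe^2+(aq); thus Q = [I^-(aq)]^2·[Fe^2+(aq)].
Substituting the known concentrations and solving, log [I^-(aq)] = −2.383 and [I^-(aq)] = 0.0041 M.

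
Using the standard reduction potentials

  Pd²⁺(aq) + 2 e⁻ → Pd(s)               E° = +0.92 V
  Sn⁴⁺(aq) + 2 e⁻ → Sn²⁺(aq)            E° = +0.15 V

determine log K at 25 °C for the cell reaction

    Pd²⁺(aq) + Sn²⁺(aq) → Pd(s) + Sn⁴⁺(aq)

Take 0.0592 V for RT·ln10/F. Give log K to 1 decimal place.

The Pd²⁺/Pd couple is reduced (cathode); E°cell = +0.92 − (+0.15) = +0.77 V with n = 2.
At equilibrium E = 0, so log K = nE°cell / 0.0592 = (2)(+0.77) / 0.0592 = 26.0.

log K = 26.0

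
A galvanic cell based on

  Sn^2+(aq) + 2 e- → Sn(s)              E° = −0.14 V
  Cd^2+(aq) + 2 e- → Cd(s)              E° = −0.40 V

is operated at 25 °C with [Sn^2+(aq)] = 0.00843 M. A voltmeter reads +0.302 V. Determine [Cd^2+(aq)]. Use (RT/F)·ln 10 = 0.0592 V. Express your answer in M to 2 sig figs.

Sn²⁺/Sn is the cathode (higher E°); E°cell = −0.14 − (−0.40) = +0.26 V with n = 2.
From the Nernst equation, log Q = n(E° − E)/0.0592 = 2·(+0.26 − (+0.302))/0.0592 = −1.419.
For Sn^2+(aq) + Cd(s) → Sn(s) + Cd^2+(aq), the reaction quotient is Q = [Cd^2+(aq)] / [Sn^2+(aq)].
Solving for the unknown gives log [Cd^2+(aq)] = −3.493, so [Cd^2+(aq)] ≈ 0.00032 M.

0.00032 M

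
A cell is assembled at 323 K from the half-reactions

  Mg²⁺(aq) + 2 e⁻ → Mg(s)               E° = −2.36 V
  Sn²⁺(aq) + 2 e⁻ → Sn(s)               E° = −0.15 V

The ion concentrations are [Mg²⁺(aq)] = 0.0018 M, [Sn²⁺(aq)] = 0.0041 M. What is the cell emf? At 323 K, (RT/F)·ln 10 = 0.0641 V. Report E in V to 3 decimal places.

+2.221 V

The Sn²⁺/Sn couple has the more positive E°, so it is the cathode; Mg²⁺/Mg is the anode.
E°cell = −0.15 − (−2.36) = +2.21 V, with n = 2 electrons transferred.
The balanced reaction is Sn²⁺(aq) + Mg(s) → Sn(s) + Mg²⁺(aq), so Q = [Mg²⁺(aq)] / [Sn²⁺(aq)] = 0.439 and log Q = −0.358.
Applying E = E° − (RT ln10/nF)·log Q gives +2.21 − (0.0641/2)(−0.358) = +2.221 V.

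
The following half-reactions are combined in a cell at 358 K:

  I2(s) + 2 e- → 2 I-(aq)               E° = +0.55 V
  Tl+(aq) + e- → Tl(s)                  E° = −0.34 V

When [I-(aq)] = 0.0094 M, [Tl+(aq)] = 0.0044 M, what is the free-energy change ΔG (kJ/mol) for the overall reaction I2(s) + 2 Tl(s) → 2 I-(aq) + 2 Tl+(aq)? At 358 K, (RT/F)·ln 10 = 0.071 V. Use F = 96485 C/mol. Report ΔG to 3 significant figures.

−232 kJ/mol

With I₂/I⁻ reduced at the cathode, E°cell = +0.55 − (−0.34) = +0.89 V and n = 2.
Here Q = [I-(aq)]^2·[Tl+(aq)]^2 = 1.71×10^−9 (log Q = −8.767), giving E = +0.89 − (0.071/2)·(−8.767) = +1.2012 V.
ΔG = −nFE = −(2)(96485)(+1.2012) J/mol = −232 kJ/mol.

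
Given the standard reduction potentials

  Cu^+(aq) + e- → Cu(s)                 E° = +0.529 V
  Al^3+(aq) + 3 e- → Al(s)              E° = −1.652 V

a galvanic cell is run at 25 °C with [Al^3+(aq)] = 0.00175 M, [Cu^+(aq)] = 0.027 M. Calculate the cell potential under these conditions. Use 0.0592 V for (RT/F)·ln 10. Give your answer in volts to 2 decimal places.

The Cu⁺/Cu couple has the more positive E°, so it is the cathode; Al³⁺/Al is the anode.
E°cell = +0.529 − (−1.652) = +2.181 V, with n = 3 electrons transferred.
The balanced reaction is 3 Cu^+(aq) + Al(s) → 3 Cu(s) + Al^3+(aq), so Q = [Al^3+(aq)] / [Cu^+(aq)]^3 = 88.9 and log Q = 1.949.
By the Nernst equation, E = +2.181 − (0.0592/3)·(1.949) = +2.14 V.

+2.14 V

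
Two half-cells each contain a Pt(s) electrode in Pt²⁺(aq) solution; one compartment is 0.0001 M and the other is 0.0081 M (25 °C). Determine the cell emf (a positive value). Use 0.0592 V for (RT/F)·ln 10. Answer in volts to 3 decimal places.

For a concentration cell E°cell = 0, since both electrodes use the same couple.
The compartment with the higher Pt²⁺(aq) concentration (0.0081 M) acts as the cathode; ions are reduced there and produced at the dilute (0.0001 M) anode.
With n = 2, Ecell = −(0.0592/2)·log([dilute]/[conc]) = −(0.0592/2)·log(0.0001/0.0081) = +0.056 V.

0.056 V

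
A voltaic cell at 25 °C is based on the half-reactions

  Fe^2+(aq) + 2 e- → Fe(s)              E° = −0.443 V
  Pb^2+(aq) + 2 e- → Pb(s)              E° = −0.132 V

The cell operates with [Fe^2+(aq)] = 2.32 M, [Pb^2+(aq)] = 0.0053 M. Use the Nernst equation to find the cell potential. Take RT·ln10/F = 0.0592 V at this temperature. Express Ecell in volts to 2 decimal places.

+0.23 V

Pb²⁺/Pb is reduced (cathode, E° = −0.132 V) and Fe²⁺/Fe is oxidized (anode).
E°cell = E°cat − E°an = −0.132 − (−0.443) = +0.311 V; n = 2.
The balanced reaction is Pb^2+(aq) + Fe(s) → Pb(s) + Fe^2+(aq), so Q = [Fe^2+(aq)] / [Pb^2+(aq)] = 438 and log Q = 2.641.
Applying E = E° − (RT ln10/nF)·log Q gives +0.311 − (0.0592/2)(2.641) = +0.23 V.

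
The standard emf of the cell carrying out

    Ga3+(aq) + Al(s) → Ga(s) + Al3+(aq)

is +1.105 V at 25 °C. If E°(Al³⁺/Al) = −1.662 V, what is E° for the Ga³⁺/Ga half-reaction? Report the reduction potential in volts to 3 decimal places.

In the reaction as written the Ga³⁺/Ga couple is reduced (cathode) and Al³⁺/Al is oxidized (anode), so E°cell = E°(Ga³⁺/Ga) − E°(Al³⁺/Al).
E°(Ga³⁺/Ga) = E°cell + E°(anode) = +1.105 + (−1.662) = −0.557 V.

−0.557 V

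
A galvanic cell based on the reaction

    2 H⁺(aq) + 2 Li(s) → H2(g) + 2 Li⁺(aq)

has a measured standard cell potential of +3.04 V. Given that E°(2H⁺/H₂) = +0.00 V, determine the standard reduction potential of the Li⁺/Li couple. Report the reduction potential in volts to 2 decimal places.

−3.04 V

In the reaction as written the 2H⁺/H₂ couple is reduced (cathode) and Li⁺/Li is oxidized (anode), so E°cell = E°(2H⁺/H₂) − E°(Li⁺/Li).
E°(Li⁺/Li) = E°(cathode) − E°cell = +0.00 − (+3.04) = −3.04 V.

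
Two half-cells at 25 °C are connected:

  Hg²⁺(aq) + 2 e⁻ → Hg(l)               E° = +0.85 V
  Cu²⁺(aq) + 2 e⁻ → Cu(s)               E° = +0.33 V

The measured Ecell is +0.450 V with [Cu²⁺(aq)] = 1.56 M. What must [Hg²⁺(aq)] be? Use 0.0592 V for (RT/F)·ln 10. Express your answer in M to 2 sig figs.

0.0067 M

Hg²⁺/Hg is the cathode (higher E°); E°cell = +0.85 − (+0.33) = +0.52 V with n = 2.
Rearranging E = E° − (0.0592/n)·log Q gives log Q = 2(+0.52 − (+0.450))/0.0592 = 2.365.
Balancing electrons gives Hg²⁺(aq) + Cu(s) → Hg(l) + Cu²⁺(aq); thus Q = [Cu²⁺(aq)] / [Hg²⁺(aq)].
Substituting the known concentrations and solving, log [Hg²⁺(aq)] = −2.172 and [Hg²⁺(aq)] = 0.0067 M.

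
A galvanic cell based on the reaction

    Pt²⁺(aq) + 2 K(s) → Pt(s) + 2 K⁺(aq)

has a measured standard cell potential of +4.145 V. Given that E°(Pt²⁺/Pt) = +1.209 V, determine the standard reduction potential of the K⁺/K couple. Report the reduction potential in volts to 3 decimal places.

In the reaction as written the Pt²⁺/Pt couple is reduced (cathode) and K⁺/K is oxidized (anode), so E°cell = E°(Pt²⁺/Pt) − E°(K⁺/K).
E°(K⁺/K) = E°(cathode) − E°cell = +1.209 − (+4.145) = −2.936 V.

−2.936 V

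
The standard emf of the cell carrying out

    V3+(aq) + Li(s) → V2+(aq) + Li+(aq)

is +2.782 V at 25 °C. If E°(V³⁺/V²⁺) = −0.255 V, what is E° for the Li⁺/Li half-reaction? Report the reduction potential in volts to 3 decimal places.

In the reaction as written the V³⁺/V²⁺ couple is reduced (cathode) and Li⁺/Li is oxidized (anode), so E°cell = E°(V³⁺/V²⁺) − E°(Li⁺/Li).
E°(Li⁺/Li) = E°(cathode) − E°cell = −0.255 − (+2.782) = −3.037 V.

−3.037 V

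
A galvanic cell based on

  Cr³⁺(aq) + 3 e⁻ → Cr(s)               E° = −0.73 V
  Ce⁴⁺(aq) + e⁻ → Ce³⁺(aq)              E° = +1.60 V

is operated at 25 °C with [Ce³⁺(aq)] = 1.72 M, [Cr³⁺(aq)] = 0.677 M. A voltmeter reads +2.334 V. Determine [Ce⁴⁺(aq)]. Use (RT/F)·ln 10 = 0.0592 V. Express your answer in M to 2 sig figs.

Ce⁴⁺/Ce³⁺ is the cathode (higher E°); E°cell = +1.60 − (−0.73) = +2.33 V with n = 3.
Rearranging E = E° − (0.0592/n)·log Q gives log Q = 3(+2.33 − (+2.334))/0.0592 = −0.203.
For 3 Ce⁴⁺(aq) + Cr(s) → 3 Ce³⁺(aq) + Cr³⁺(aq), the reaction quotient is Q = ([Ce³⁺(aq)]^3·[Cr³⁺(aq)]) / [Ce⁴⁺(aq)]^3.
Solving for the unknown gives log [Ce⁴⁺(aq)] = 0.247, so [Ce⁴⁺(aq)] ≈ 1.8 M.

1.8 M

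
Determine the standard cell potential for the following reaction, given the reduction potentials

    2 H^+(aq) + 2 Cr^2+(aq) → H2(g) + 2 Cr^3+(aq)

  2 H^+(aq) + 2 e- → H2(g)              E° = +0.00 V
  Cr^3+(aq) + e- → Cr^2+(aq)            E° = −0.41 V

+0.41 V

In the reaction as written, H^+(aq) is reduced (cathode) and Cr^3+(aq) is produced by oxidation at the anode.
E°cell = E°(cathode) − E°(anode) = +0.00 − (−0.41) = +0.41 V.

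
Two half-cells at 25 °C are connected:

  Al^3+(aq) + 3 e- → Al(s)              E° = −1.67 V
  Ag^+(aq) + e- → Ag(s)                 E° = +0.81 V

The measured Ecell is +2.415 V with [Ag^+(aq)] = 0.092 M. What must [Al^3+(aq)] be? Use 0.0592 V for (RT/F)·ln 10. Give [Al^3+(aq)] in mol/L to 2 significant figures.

With Ag⁺/Ag at the cathode and Al³⁺/Al at the anode, E°cell = +0.81 − (−1.67) = +2.48 V (n = 3).
Rearranging E = E° − (0.0592/n)·log Q gives log Q = 3(+2.48 − (+2.415))/0.0592 = 3.294.
Balancing electrons gives 3 Ag^+(aq) + Al(s) → 3 Ag(s) + Al^3+(aq); thus Q = [Al^3+(aq)] / [Ag^+(aq)]^3.
Isolating [Al^3+(aq)] in Q = 10^{3.294} yields log [Al^3+(aq)] = 0.185, i.e. 1.5 M.

1.5 M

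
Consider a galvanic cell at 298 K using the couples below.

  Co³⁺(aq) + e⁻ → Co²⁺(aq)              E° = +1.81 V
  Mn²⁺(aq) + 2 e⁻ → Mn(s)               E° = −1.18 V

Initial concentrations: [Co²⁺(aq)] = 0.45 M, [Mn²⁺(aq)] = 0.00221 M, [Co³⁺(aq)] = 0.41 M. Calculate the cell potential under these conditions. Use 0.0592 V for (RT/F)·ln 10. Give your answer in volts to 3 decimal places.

+3.066 V

The Co³⁺/Co²⁺ couple has the more positive E°, so it is the cathode; Mn²⁺/Mn is the anode.
The standard potential is +1.81 − (−1.18) = +2.99 V and the balanced reaction transfers n = 2 electrons.
For the overall reaction 2 Co³⁺(aq) + Mn(s) → 2 Co²⁺(aq) + Mn²⁺(aq), Q = ([Co²⁺(aq)]^2·[Mn²⁺(aq)]) / [Co³⁺(aq)]^2 = 0.00266, giving log Q = −2.575.
E = E° − (0.0592/n)·log Q = +2.99 − (0.0592/2)(−2.575) = +3.066 V.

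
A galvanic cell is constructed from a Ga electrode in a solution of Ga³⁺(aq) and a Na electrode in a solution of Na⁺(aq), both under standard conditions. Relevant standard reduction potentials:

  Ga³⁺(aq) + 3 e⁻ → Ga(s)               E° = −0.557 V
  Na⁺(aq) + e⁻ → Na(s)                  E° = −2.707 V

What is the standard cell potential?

The Ga³⁺/Ga couple has the higher E°, so Ga ion is reduced (cathode) and Na is oxidized (anode).
E°cell = E°(cathode) − E°(anode) = −0.557 − (−2.707) = +2.150 V.

+2.150 V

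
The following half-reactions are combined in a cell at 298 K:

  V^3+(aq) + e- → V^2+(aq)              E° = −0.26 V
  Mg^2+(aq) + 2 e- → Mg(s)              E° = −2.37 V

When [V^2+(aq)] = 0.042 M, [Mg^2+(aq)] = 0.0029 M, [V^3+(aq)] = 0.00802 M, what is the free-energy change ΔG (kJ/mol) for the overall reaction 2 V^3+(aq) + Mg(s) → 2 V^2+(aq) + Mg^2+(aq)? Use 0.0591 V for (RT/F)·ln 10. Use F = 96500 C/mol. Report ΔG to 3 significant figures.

With V³⁺/V²⁺ reduced at the cathode, E°cell = −0.26 − (−2.37) = +2.11 V and n = 2.
Here Q = ([V^2+(aq)]^2·[Mg^2+(aq)]) / [V^3+(aq)]^2 = 0.0795 (log Q = −1.099), giving E = +2.11 − (0.0591/2)·(−1.099) = +2.1425 V.
ΔG = −nFE = −(2)(96500)(+2.1425) J/mol = −414 kJ/mol.

−414 kJ/mol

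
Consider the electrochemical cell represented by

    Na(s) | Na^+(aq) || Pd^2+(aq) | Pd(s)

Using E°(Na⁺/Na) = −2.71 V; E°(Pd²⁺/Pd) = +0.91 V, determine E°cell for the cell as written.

+3.62 V

By convention the left-hand electrode in cell notation is the anode (oxidation) and the right-hand electrode is the cathode (reduction).
E°cell = E°(right) − E°(left) = +0.91 − (−2.71) = +3.62 V.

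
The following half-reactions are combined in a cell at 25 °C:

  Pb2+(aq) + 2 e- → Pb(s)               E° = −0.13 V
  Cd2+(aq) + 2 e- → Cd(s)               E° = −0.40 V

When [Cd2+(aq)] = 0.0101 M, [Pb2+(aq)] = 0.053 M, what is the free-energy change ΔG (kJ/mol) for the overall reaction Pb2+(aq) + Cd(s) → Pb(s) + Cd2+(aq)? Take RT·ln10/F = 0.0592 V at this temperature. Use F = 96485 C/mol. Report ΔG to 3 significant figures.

E°cell = −0.13 − (−0.40) = +0.27 V; the balanced reaction transfers n = 2 electrons.
Q = [Cd2+(aq)] / [Pb2+(aq)] = 0.191, so log Q = −0.720 and E = +0.27 − (0.0592/2)(−0.720) = +0.2913 V.
Finally ΔG = −nFE = −(2)(96485 C/mol)(+0.2913 V) = −56.2 kJ/mol.

−56.2 kJ/mol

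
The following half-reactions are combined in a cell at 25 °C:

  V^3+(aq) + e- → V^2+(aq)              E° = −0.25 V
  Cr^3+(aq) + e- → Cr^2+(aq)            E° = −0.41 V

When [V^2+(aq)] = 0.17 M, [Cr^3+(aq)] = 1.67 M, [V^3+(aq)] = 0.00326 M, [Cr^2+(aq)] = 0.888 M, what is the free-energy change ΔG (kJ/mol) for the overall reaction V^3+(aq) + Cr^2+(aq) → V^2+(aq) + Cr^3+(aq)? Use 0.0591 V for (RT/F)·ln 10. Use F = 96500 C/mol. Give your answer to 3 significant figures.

The standard cell potential is −0.25 − (−0.41) = +0.16 V, with n = 1 electron in the balanced equation.
Q = ([V^2+(aq)]·[Cr^3+(aq)]) / ([V^3+(aq)]·[Cr^2+(aq)]) = 98.1, so log Q = 1.992 and E = +0.16 − (0.0591/1)(1.992) = +0.0423 V.
Finally ΔG = −nFE = −(1)(96500 C/mol)(+0.0423 V) = −4.08 kJ/mol.

−4.08 kJ/mol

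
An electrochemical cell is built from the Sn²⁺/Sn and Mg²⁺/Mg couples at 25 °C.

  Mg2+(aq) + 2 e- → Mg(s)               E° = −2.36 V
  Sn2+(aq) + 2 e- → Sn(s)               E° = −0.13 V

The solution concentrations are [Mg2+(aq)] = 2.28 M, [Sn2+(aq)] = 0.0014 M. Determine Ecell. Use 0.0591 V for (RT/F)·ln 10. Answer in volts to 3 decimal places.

Sn²⁺/Sn is reduced (cathode, E° = −0.13 V) and Mg²⁺/Mg is oxidized (anode).
E°cell = −0.13 − (−2.36) = +2.23 V, with n = 2 electrons transferred.
For the overall reaction Sn2+(aq) + Mg(s) → Sn(s) + Mg2+(aq), Q = [Mg2+(aq)] / [Sn2+(aq)] = 1.63×10^3, giving log Q = 3.212.
Applying E = E° − (RT ln10/nF)·log Q gives +2.23 − (0.0591/2)(3.212) = +2.135 V.

+2.135 V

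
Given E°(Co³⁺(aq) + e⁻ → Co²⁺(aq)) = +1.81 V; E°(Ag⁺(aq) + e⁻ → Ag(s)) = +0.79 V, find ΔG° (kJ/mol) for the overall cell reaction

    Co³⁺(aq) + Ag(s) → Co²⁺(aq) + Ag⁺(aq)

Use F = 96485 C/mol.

−98.4 kJ/mol

In the reaction as written Co³⁺(aq) is reduced, so the Co³⁺/Co²⁺ couple is the cathode and Ag⁺/Ag is the anode.
E°cell = +1.81 − (+0.79) = +1.02 V; balancing electrons gives n = 1.
ΔG° = −nFE°cell = −(1)(96485)(+1.02) J/mol = −98.4 kJ/mol.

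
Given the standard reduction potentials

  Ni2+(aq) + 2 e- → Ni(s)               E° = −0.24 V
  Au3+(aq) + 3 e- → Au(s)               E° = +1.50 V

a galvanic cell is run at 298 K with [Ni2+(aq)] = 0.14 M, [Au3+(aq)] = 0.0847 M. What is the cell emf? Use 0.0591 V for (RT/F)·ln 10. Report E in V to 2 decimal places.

The Au³⁺/Au couple has the more positive E°, so it is the cathode; Ni²⁺/Ni is the anode.
The standard potential is +1.50 − (−0.24) = +1.74 V and the balanced reaction transfers n = 6 electrons.
For the overall reaction 2 Au3+(aq) + 3 Ni(s) → 2 Au(s) + 3 Ni2+(aq), Q = [Ni2+(aq)]^3 / [Au3+(aq)]^2 = 0.382, giving log Q = −0.417.
Applying E = E° − (RT ln10/nF)·log Q gives +1.74 − (0.0591/6)(−0.417) = +1.74 V.

+1.74 V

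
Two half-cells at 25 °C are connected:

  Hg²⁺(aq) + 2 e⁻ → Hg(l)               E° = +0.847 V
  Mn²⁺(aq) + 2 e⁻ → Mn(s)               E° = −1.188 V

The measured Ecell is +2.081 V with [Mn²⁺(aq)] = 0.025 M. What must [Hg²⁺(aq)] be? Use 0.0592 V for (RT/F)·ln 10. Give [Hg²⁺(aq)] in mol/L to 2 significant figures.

0.90 M

Hg²⁺/Hg is the cathode (higher E°); E°cell = +0.847 − (−1.188) = +2.035 V with n = 2.
Rearranging E = E° − (0.0592/n)·log Q gives log Q = 2(+2.035 − (+2.081))/0.0592 = −1.554.
Balancing electrons gives Hg²⁺(aq) + Mn(s) → Hg(l) + Mn²⁺(aq); thus Q = [Mn²⁺(aq)] / [Hg²⁺(aq)].
Solving for the unknown gives log [Hg²⁺(aq)] = −0.048, so [Hg²⁺(aq)] ≈ 0.90 M.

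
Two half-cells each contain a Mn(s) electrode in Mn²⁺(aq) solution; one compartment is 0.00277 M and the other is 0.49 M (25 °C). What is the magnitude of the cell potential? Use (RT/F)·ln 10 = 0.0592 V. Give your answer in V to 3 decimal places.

0.067 V

For a concentration cell E°cell = 0, since both electrodes use the same couple.
The compartment with the higher Mn²⁺(aq) concentration (0.49 M) acts as the cathode; ions are reduced there and produced at the dilute (0.00277 M) anode.
With n = 2, Ecell = −(0.0592/2)·log([dilute]/[conc]) = −(0.0592/2)·log(0.00277/0.49) = +0.067 V.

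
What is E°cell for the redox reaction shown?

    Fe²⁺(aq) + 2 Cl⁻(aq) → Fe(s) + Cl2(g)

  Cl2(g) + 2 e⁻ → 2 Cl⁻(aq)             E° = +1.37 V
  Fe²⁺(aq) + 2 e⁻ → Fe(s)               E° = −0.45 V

−1.82 V

Fe²⁺(aq) gains electrons, so the Fe²⁺/Fe couple is the cathode; the Cl₂/Cl⁻ couple is the anode.
E°cell = E°(cathode) − E°(anode) = −0.45 − (+1.37) = −1.82 V.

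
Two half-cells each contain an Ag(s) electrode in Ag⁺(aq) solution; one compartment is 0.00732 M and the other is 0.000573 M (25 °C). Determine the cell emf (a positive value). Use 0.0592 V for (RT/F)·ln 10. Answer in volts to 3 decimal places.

0.065 V

For a concentration cell E°cell = 0, since both electrodes use the same couple.
The compartment with the higher Ag⁺(aq) concentration (0.00732 M) acts as the cathode; ions are reduced there and produced at the dilute (0.000573 M) anode.
With n = 1, Ecell = −(0.0592/1)·log([dilute]/[conc]) = −(0.0592/1)·log(0.000573/0.00732) = +0.065 V.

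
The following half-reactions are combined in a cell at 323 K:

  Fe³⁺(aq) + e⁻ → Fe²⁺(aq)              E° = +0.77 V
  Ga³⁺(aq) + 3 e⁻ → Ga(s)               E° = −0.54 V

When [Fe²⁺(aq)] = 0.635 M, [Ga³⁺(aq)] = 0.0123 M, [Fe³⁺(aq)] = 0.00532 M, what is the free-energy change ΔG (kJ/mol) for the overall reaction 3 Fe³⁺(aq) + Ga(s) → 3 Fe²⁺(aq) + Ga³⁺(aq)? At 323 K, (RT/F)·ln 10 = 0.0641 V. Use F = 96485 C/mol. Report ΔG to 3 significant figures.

−352 kJ/mol

The standard cell potential is +0.77 − (−0.54) = +1.31 V, with n = 3 electrons in the balanced equation.
The reaction quotient is ([Fe²⁺(aq)]^3·[Ga³⁺(aq)]) / [Fe³⁺(aq)]^3 = 2.09×10^4; by Nernst, E = +1.31 − (0.0641/3)(4.320) = +1.2177 V.
Finally ΔG = −nFE = −(3)(96485 C/mol)(+1.2177 V) = −352 kJ/mol.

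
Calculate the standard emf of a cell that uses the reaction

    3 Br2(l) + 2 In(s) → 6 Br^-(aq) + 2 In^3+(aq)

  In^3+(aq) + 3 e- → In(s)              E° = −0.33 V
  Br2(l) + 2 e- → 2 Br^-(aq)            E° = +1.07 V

+1.40 V

In the reaction as written, Br2(l) is reduced (cathode) and In^3+(aq) is produced by oxidation at the anode.
E°cell = E°(cathode) − E°(anode) = +1.07 − (−0.33) = +1.40 V.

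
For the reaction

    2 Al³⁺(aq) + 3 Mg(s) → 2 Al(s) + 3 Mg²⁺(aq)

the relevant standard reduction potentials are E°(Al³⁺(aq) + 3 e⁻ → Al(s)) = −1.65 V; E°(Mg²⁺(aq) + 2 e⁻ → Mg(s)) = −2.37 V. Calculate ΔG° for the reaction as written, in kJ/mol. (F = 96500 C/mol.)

In the reaction as written Al³⁺(aq) is reduced, so the Al³⁺/Al couple is the cathode and Mg²⁺/Mg is the anode.
E°cell = −1.65 − (−2.37) = +0.72 V; balancing electrons gives n = 6.
ΔG° = −nFE°cell = −(6)(96500)(+0.72) J/mol = −417 kJ/mol.

−417 kJ/mol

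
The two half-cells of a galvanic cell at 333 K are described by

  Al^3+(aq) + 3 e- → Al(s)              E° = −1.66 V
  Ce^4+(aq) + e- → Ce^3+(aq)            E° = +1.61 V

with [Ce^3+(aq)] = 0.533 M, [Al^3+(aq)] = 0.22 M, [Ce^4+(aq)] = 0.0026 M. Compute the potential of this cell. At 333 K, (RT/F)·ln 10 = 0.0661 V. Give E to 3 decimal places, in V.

The Ce⁴⁺/Ce³⁺ couple has the more positive E°, so it is the cathode; Al³⁺/Al is the anode.
E°cell = E°cat − E°an = +1.61 − (−1.66) = +3.27 V; n = 3.
The balanced reaction is 3 Ce^4+(aq) + Al(s) → 3 Ce^3+(aq) + Al^3+(aq), so Q = ([Ce^3+(aq)]^3·[Al^3+(aq)]) / [Ce^4+(aq)]^3 = 1.9×10^6 and log Q = 6.278.
By the Nernst equation, E = +3.27 − (0.0661/3)·(6.278) = +3.132 V.

+3.132 V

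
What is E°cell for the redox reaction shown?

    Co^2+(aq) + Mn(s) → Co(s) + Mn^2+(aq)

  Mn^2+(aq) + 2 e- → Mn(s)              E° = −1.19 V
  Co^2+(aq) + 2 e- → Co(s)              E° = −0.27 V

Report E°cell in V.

In the reaction as written, Co^2+(aq) is reduced (cathode) and Mn^2+(aq) is produced by oxidation at the anode.
E°cell = E°(cathode) − E°(anode) = −0.27 − (−1.19) = +0.92 V.

+0.92 V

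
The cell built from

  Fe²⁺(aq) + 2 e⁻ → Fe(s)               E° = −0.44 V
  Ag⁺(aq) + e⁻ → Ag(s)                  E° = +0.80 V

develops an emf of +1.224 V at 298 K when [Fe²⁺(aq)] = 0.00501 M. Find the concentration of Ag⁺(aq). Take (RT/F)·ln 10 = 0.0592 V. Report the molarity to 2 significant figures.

The Ag⁺/Ag couple has the larger reduction potential, so it is the cathode: E°cell = +0.80 − (−0.44) = +1.24 V and n = 2.
Rearranging E = E° − (0.0592/n)·log Q gives log Q = 2(+1.24 − (+1.224))/0.0592 = 0.541.
For 2 Ag⁺(aq) + Fe(s) → 2 Ag(s) + Fe²⁺(aq), the reaction quotient is Q = [Fe²⁺(aq)] / [Ag⁺(aq)]^2.
Solving for the unknown gives log [Ag⁺(aq)] = −1.421, so [Ag⁺(aq)] ≈ 0.038 M.

0.038 M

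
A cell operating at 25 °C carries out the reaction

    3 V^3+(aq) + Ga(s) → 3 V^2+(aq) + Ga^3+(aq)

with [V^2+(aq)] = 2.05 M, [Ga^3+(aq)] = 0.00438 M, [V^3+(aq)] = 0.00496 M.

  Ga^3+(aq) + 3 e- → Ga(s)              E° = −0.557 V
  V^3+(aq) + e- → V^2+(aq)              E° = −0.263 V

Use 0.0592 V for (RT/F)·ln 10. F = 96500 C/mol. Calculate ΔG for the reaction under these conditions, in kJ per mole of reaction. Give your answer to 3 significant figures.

−53.8 kJ/mol

With V³⁺/V²⁺ reduced at the cathode, E°cell = −0.263 − (−0.557) = +0.294 V and n = 3.
Q = ([V^2+(aq)]^3·[Ga^3+(aq)]) / [V^3+(aq)]^3 = 3.09×10^5, so log Q = 5.490 and E = +0.294 − (0.0592/3)(5.490) = +0.1857 V.
ΔG = −nFE = −(3)(96500)(+0.1857) J/mol = −53.8 kJ/mol.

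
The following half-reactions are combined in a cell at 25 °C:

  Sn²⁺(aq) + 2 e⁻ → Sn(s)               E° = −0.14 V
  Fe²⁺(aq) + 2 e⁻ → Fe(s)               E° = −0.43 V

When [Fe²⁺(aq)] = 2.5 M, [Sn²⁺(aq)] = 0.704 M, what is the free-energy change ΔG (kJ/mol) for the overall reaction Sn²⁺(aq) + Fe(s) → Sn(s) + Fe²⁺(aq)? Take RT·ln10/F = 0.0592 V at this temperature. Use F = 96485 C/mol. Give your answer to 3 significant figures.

E°cell = −0.14 − (−0.43) = +0.29 V; the balanced reaction transfers n = 2 electrons.
Q = [Fe²⁺(aq)] / [Sn²⁺(aq)] = 3.55, so log Q = 0.550 and E = +0.29 − (0.0592/2)(0.550) = +0.2737 V.
Finally ΔG = −nFE = −(2)(96485 C/mol)(+0.2737 V) = −52.8 kJ/mol.

−52.8 kJ/mol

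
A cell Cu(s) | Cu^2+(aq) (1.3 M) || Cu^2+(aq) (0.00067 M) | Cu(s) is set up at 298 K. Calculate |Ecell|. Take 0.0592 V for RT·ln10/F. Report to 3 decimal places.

0.097 V

For a concentration cell E°cell = 0, since both electrodes use the same couple.
The compartment with the higher Cu^2+(aq) concentration (1.3 M) acts as the cathode; ions are reduced there and produced at the dilute (0.00067 M) anode.
With n = 2, Ecell = −(0.0592/2)·log([dilute]/[conc]) = −(0.0592/2)·log(0.00067/1.3) = +0.097 V.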